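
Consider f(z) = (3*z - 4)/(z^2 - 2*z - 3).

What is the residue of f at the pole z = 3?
Write f(z) = P(z)/Q(z) with P(z) = 3*z - 4 and Q(z) = z^2 - 2*z - 3.
The denominator factors as Q(z) = (z + 1)*(z - 3), so z = 3 is a simple zero of Q and P is analytic there; z = 3 is therefore a simple pole and
  Res(f, z₀) = P(z₀)/Q'(z₀).

Q'(z) = 2*z - 2, so Q'(3) = 4.
P(3) = 5.

Res(f, 3) = (5)/(4) = 5/4

Final answer: 5/4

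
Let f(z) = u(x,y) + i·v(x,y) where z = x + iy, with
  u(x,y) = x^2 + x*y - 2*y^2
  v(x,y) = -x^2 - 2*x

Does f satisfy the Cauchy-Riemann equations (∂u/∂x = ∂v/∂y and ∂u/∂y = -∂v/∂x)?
∂u/∂x = 2*x + y
∂v/∂y = 0
∂u/∂y = x - 4*y
∂v/∂x = -2*x - 2
∂u/∂x ≠ ∂v/∂y and ∂u/∂y ≠ -∂v/∂x; the Cauchy-Riemann equations are not satisfied, so f is not analytic.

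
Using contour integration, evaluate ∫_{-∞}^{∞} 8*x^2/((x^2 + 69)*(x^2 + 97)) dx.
2*pi*(-sqrt(69) + sqrt(97))/7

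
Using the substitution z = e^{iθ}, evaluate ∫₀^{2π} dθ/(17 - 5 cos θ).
sqrt(66)*pi/66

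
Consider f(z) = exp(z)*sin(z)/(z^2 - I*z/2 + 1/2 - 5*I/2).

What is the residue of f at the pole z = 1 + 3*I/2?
(8/41 - 10*I/41)*exp(1 + 3*I/2)*sin(1 + 3*I/2)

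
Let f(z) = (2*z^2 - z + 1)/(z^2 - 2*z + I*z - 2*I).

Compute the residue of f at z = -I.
Write f(z) = P(z)/Q(z) with P(z) = 2*z^2 - z + 1 and Q(z) = z^2 - 2*z + I*z - 2*I.
The denominator factors as Q(z) = (z + I)*(z - 2), so z = -I is a simple zero of Q and P is analytic there; z = -I is therefore a simple pole and
  Res(f, z₀) = P(z₀)/Q'(z₀).

Q'(z) = 2*z - 2 + I, so Q'(-I) = -2 - I.
P(-I) = -1 + I.

Res(f, -I) = (-1 + I)/(-2 - I) = 1/5 - 3*I/5

Final answer: 1/5 - 3*I/5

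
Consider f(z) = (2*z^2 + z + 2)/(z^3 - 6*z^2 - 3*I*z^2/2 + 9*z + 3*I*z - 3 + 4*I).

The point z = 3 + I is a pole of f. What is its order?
Factor the denominator:
  z^3 - 6*z^2 - 3*I*z^2/2 + 9*z + 3*I*z - 3 + 4*I = (z - 3 - I)^2*(z + I/2)

The numerator P(z) = 2*z^2 + z + 2 has P(3 + I) = 21 + 13*I ≠ 0, so no factor of (z - 3 - I) cancels.
Near z = 3 + I we can therefore write f(z) = g(z)/(z - 3 - I)^2 with g analytic at 3 + I and g(3 + I) ≠ 0 (g is the numerator divided by the remaining denominator factors).

Hence z = 3 + I is a pole of order 2.

Final answer: 2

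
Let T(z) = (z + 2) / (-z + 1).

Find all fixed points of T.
T(z) = z means z + 2 = z*(-z + 1), i.e.
  -z^2 - 2 = 0.
Discriminant: (0)^2 - 4*(-1)*(-2) = -8, so the roots are complex conjugates.
  z = (0 ± I*sqrt(8))/(2*(-1))
Fixed points: {-sqrt(2)*I, sqrt(2)*I}

Final answer: {-sqrt(2)*I, sqrt(2)*I}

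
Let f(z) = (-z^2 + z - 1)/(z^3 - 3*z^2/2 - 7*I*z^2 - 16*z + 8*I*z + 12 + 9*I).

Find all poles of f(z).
The singularities of f are the zeros of the denominator. Factoring,
  z^3 - 3*z^2/2 - 7*I*z^2 - 16*z + 8*I*z + 12 + 9*I = (z - 3/2 - 3*I)*(z - 1 - I)*(z + 1 - 3*I)
so the candidates are z = 3/2 + 3*I, z = 1 + I, z = -1 + 3*I.

Check the numerator P(z) = -z^2 + z - 1 at each one:
  P(3/2 + 3*I) = 29/4 - 6*I ≠ 0, so z = 3/2 + 3*I is a (simple) pole.
  P(1 + I) = -I ≠ 0, so z = 1 + I is a (simple) pole.
  P(-1 + 3*I) = 6 + 9*I ≠ 0, so z = -1 + 3*I is a (simple) pole.

Poles of f: {-1 + 3*I, 1 + I, 3/2 + 3*I}

Final answer: {-1 + 3*I, 1 + I, 3/2 + 3*I}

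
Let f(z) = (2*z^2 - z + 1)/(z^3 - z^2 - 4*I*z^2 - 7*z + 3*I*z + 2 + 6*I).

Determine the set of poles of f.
The singularities of f are the zeros of the denominator. Factoring,
  z^3 - z^2 - 4*I*z^2 - 7*z + 3*I*z + 2 + 6*I = (z - 2*I)*(z + 1 - I)*(z - 2 - I)
so the candidates are z = 2*I, z = -1 + I, z = 2 + I.

Check the numerator P(z) = 2*z^2 - z + 1 at each one:
  P(2*I) = -7 - 2*I ≠ 0, so z = 2*I is a (simple) pole.
  P(-1 + I) = 2 - 5*I ≠ 0, so z = -1 + I is a (simple) pole.
  P(2 + I) = 5 + 7*I ≠ 0, so z = 2 + I is a (simple) pole.

Poles of f: {-1 + I, 2*I, 2 + I}

Final answer: {-1 + I, 2*I, 2 + I}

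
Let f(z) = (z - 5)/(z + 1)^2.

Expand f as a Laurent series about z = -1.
Put w = z - (-1), i.e. z = w - 1. The denominator is w^2, so it suffices to rewrite the numerator in powers of w.

P(z) = z - 5
P(w - 1) = -6 + w

Dividing each term by w^2:
  f = -6/w^2 + 1/w

Substituting back w = z + 1:
  f(z) = -6/(z + 1)^2 + 1/(z + 1)

The series is finite because the numerator is a polynomial; the negative powers form the principal part, and the coefficient of 1/(z + 1) gives Res(f, -1) = 1.

Final answer: -6/(z + 1)^2 + 1/(z + 1)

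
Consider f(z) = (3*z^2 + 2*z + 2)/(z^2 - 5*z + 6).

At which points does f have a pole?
{2, 3}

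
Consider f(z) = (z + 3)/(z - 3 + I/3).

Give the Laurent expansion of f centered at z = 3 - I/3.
Put w = z - (3 - I/3), i.e. z = w + 3 - I/3. The denominator is w, so it suffices to rewrite the numerator in powers of w.

P(z) = z + 3
P(w + 3 - I/3) = 6 - I/3 + w

Dividing each term by w:
  f = (6 - I/3)/w + 1

Substituting back w = z - 3 + I/3:
  f(z) = (6 - I/3)/(z - 3 + I/3) + 1

The series is finite because the numerator is a polynomial; the negative powers form the principal part, and the coefficient of 1/(z - 3 + I/3) gives Res(f, 3 - I/3) = 6 - I/3.

Final answer: (6 - I/3)/(z - 3 + I/3) + 1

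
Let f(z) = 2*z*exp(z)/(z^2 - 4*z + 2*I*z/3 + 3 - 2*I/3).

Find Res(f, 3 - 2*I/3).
Write f(z) = P(z)/Q(z) with P(z) = 2*z*exp(z) and Q(z) = z^2 - 4*z + 2*I*z/3 + 3 - 2*I/3.
The denominator factors as Q(z) = (z - 3 + 2*I/3)*(z - 1), so z = 3 - 2*I/3 is a simple zero of Q and P is analytic there; z = 3 - 2*I/3 is therefore a simple pole and
  Res(f, z₀) = P(z₀)/Q'(z₀).

Q'(z) = 2*z - 4 + 2*I/3, so Q'(3 - 2*I/3) = 2 - 2*I/3.
P(3 - 2*I/3) = (6 - 4*I/3)*exp(3 - 2*I/3).

Res(f, 3 - 2*I/3) = ((6 - 4*I/3)*exp(3 - 2*I/3))/(2 - 2*I/3) = (29/10 + 3*I/10)*exp(3 - 2*I/3)

Final answer: (29/10 + 3*I/10)*exp(3 - 2*I/3)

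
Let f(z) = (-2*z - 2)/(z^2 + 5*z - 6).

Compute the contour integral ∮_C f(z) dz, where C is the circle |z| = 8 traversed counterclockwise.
By the residue theorem, ∮_C f(z) dz = 2πi · (sum of the residues of f at the poles inside |z| = 8).

The denominator factors as (z + 6)*(z - 1), so the singularities of f are simple poles at z = -6, z = 1.
  |-6|² = 36 < 64 = 8², so this pole is inside the contour.
  |1|² = 1 < 64 = 8², so this pole is inside the contour.

With P(z) = -2*z - 2 and Q(z) = z^2 + 5*z - 6, each pole is simple, so Res(f, z₀) = P(z₀)/Q'(z₀) with Q'(z) = 2*z + 5.
  Res(f, -6) = P(-6)/Q'(-6) = (10)/(-7) = -10/7
  Res(f, 1) = P(1)/Q'(1) = (-4)/(7) = -4/7

Sum of residues inside C: -2
∮_C f(z) dz = 2πi · (-2) = -4*I*pi

Final answer: -4*I*pi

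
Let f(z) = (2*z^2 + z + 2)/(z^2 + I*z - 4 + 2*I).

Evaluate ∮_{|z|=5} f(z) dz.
By the residue theorem, ∮_C f(z) dz = 2πi · (sum of the residues of f at the poles inside |z| = 5).

The denominator factors as (z + 2)*(z - 2 + I), so the singularities of f are simple poles at z = -2, z = 2 - I.
  |-2|² = 4 < 25 = 5², so this pole is inside the contour.
  |2 - I|² = 5 < 25 = 5², so this pole is inside the contour.

With P(z) = 2*z^2 + z + 2 and Q(z) = z^2 + I*z - 4 + 2*I, each pole is simple, so Res(f, z₀) = P(z₀)/Q'(z₀) with Q'(z) = 2*z + I.
  Res(f, -2) = P(-2)/Q'(-2) = (8)/(-4 + I) = -32/17 - 8*I/17
  Res(f, 2 - I) = P(2 - I)/Q'(2 - I) = (10 - 9*I)/(4 - I) = 49/17 - 26*I/17

Sum of residues inside C: 1 - 2*I
∮_C f(z) dz = 2πi · (1 - 2*I) = pi*(4 + 2*I)

Final answer: pi*(4 + 2*I)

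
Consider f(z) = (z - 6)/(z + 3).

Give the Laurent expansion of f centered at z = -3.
Put w = z - (-3), i.e. z = w - 3. The denominator is w, so it suffices to rewrite the numerator in powers of w.

P(z) = z - 6
P(w - 3) = -9 + w

Dividing each term by w:
  f = -9/w + 1

Substituting back w = z + 3:
  f(z) = -9/(z + 3) + 1

The series is finite because the numerator is a polynomial; the negative powers form the principal part, and the coefficient of 1/(z + 3) gives Res(f, -3) = -9.

Final answer: -9/(z + 3) + 1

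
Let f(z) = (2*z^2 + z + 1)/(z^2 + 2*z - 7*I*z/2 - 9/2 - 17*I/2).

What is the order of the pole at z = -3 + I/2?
1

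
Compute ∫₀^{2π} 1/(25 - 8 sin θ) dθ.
Call the integral J. The integrand is 2π-periodic and we integrate over a full period, so shifting θ does not change the value (θ → θ + π/2 turns sin θ into cos θ; θ → θ + π flips the sign of the trig term). Hence
  J = ∫₀^{2π} dθ/(25 + 8 cos θ).
Put z = e^{iθ}: then cos θ = (z + 1/z)/2, dθ = dz/(iz), and z runs once counterclockwise around |z| = 1:
  J = ∮_{|z|=1} 1/(25 + 8*(z + 1/z)/2) · dz/(iz) = (2/i) ∮_{|z|=1} dz/(8*z^2 + 50*z + 8).
The roots of 8*z^2 + 50*z + 8 are z = (-25 ± sqrt(25^2 - 8^2))/8, with sqrt(561) = sqrt(561); their product is 1, so only z₊ = -25/8 + sqrt(561)/8 lies inside the unit circle (z₋ = -25/8 - sqrt(561)/8 lies outside).
z₊ is a simple zero of q(z) = 8*z^2 + 50*z + 8, so Res(1/q, z₊) = 1/q'(z₊) with q'(z) = 16*z + 50; and q'(z₊) = 8*(z₊ - z₋) = 2*sqrt(561).
Therefore J = (2/i) · 2πi · 1/(2*sqrt(561)) = 2*pi/(sqrt(561)) = 2*sqrt(561)*pi/561

Final answer: 2*sqrt(561)*pi/561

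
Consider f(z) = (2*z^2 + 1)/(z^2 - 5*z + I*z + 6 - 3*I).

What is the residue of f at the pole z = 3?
Write f(z) = P(z)/Q(z) with P(z) = 2*z^2 + 1 and Q(z) = z^2 - 5*z + I*z + 6 - 3*I.
The denominator factors as Q(z) = (z - 2 + I)*(z - 3), so z = 3 is a simple zero of Q and P is analytic there; z = 3 is therefore a simple pole and
  Res(f, z₀) = P(z₀)/Q'(z₀).

Q'(z) = 2*z - 5 + I, so Q'(3) = 1 + I.
P(3) = 19.

Res(f, 3) = (19)/(1 + I) = 19/2 - 19*I/2

Final answer: 19/2 - 19*I/2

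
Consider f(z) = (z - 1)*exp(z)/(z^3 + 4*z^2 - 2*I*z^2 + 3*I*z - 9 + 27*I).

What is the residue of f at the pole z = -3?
Write f(z) = P(z)/Q(z) with P(z) = (z - 1)*exp(z) and Q(z) = z^3 + 4*z^2 - 2*I*z^2 + 3*I*z - 9 + 27*I.
The denominator factors as Q(z) = (z - 2 + I)*(z + 3)*(z + 3 - 3*I), so z = -3 is a simple zero of Q and P is analytic there; z = -3 is therefore a simple pole and
  Res(f, z₀) = P(z₀)/Q'(z₀).

Q'(z) = 3*z^2 + 8*z - 4*I*z + 3*I, so Q'(-3) = 3 + 15*I.
P(-3) = -4*exp(-3).

Res(f, -3) = (-4*exp(-3))/(3 + 15*I) = (-2/39 + 10*I/39)*exp(-3)

Final answer: (-2/39 + 10*I/39)*exp(-3)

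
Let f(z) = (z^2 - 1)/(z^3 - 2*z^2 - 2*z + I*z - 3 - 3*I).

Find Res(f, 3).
Write f(z) = P(z)/Q(z) with P(z) = z^2 - 1 and Q(z) = z^3 - 2*z^2 - 2*z + I*z - 3 - 3*I.
The denominator factors as Q(z) = (z + 1 - I)*(z + I)*(z - 3), so z = 3 is a simple zero of Q and P is analytic there; z = 3 is therefore a simple pole and
  Res(f, z₀) = P(z₀)/Q'(z₀).

Q'(z) = 3*z^2 - 4*z - 2 + I, so Q'(3) = 13 + I.
P(3) = 8.

Res(f, 3) = (8)/(13 + I) = 52/85 - 4*I/85

Final answer: 52/85 - 4*I/85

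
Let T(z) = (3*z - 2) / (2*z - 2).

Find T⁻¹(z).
Set w = T(z) = (3*z - 2) / (2*z - 2) and solve for z:
  w*(2*z - 2) = 3*z - 2
  -2*w + z*(2*w - 3) + 2 = 0
  z*(2*w - 3) = 2*w - 2
  z = (2 - 2*w)/(3 - 2*w)
Renaming the variable, T⁻¹(z) = (-2*z + 2)/(-2*z + 3) = (2*z - 2)/(2*z - 3).
(Check: ad - bc = -2 ≠ 0, so T is invertible.)

Final answer: (2*z - 2)/(2*z - 3)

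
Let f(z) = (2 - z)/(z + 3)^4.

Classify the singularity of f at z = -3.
Write f(z) = g(z)/(z + 3)^4 with g(z) = 2 - z.
g is entire and g(-3) = 5 ≠ 0, so no factor of (z + 3) cancels: the Laurent expansion of f about z = -3 starts at the power -4, i.e. lim_{z→z₀} (z - z₀)^4 f(z) = 5 is finite and nonzero.
So z = -3 is a pole of order 4.

Final answer: pole of order 4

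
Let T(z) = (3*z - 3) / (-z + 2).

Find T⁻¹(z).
Set w = T(z) = (3*z - 3) / (-z + 2) and solve for z:
  w*(-z + 2) = 3*z - 3
  2*w + z*(-w - 3) + 3 = 0
  z*(-w - 3) = -2*w - 3
  z = (2*w + 3)/(w + 3)
Renaming the variable, T⁻¹(z) = (2*z + 3)/(z + 3).
(Check: ad - bc = 3 ≠ 0, so T is invertible.)

Final answer: (2*z + 3)/(z + 3)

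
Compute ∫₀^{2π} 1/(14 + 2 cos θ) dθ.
Let J = ∫₀^{2π} dθ/(14 + 2 cos θ).
Put z = e^{iθ}: then cos θ = (z + 1/z)/2, dθ = dz/(iz), and z runs once counterclockwise around |z| = 1:
  J = ∮_{|z|=1} 1/(14 + 2*(z + 1/z)/2) · dz/(iz) = (2/i) ∮_{|z|=1} dz/(2*z^2 + 28*z + 2).
The roots of 2*z^2 + 28*z + 2 are z = (-14 ± sqrt(14^2 - 2^2))/2, with sqrt(192) = 8*sqrt(3); their product is 1, so only z₊ = -7 + 4*sqrt(3) lies inside the unit circle (z₋ = -7 - 4*sqrt(3) lies outside).
z₊ is a simple zero of q(z) = 2*z^2 + 28*z + 2, so Res(1/q, z₊) = 1/q'(z₊) with q'(z) = 4*z + 28; and q'(z₊) = 2*(z₊ - z₋) = 16*sqrt(3).
Therefore J = (2/i) · 2πi · 1/(16*sqrt(3)) = 2*pi/(8*sqrt(3)) = sqrt(3)*pi/12

Final answer: sqrt(3)*pi/12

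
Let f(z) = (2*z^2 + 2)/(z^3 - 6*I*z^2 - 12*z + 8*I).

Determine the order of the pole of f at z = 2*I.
3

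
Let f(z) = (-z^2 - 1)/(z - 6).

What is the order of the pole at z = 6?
Factor the denominator:
  z - 6 = (z - 6)

The numerator P(z) = -z^2 - 1 has P(6) = -37 ≠ 0, so no factor of (z - 6) cancels.
Near z = 6 we can therefore write f(z) = g(z)/(z - 6) with g analytic at 6 and g(6) ≠ 0 (g is just the numerator).

Hence z = 6 is a pole of order 1.

Final answer: 1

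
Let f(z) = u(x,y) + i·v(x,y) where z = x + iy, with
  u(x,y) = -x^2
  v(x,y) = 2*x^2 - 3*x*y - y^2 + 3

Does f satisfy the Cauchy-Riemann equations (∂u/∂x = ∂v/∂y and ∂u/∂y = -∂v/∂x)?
∂u/∂x = -2*x
∂v/∂y = -3*x - 2*y
∂u/∂y = 0
∂v/∂x = 4*x - 3*y
∂u/∂x ≠ ∂v/∂y and ∂u/∂y ≠ -∂v/∂x; the Cauchy-Riemann equations are not satisfied, so f is not analytic.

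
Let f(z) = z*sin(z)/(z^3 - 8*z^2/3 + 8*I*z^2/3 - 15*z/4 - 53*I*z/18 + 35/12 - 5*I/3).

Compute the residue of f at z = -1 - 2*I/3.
Write f(z) = P(z)/Q(z) with P(z) = z*sin(z) and Q(z) = z^3 - 8*z^2/3 + 8*I*z^2/3 - 15*z/4 - 53*I*z/18 + 35/12 - 5*I/3.
The denominator factors as Q(z) = (z - 3 + 3*I/2)*(z + 1 + 2*I/3)*(z - 2/3 + I/2), so z = -1 - 2*I/3 is a simple zero of Q and P is analytic there; z = -1 - 2*I/3 is therefore a simple pole and
  Res(f, z₀) = P(z₀)/Q'(z₀).

Q'(z) = 3*z^2 - 16*z/3 + 16*I*z/3 - 15/4 - 53*I/18, so Q'(-1 - 2*I/3) = 245/36 - 13*I/18.
P(-1 - 2*I/3) = (1 + 2*I/3)*sin(1 + 2*I/3).

Res(f, -1 - 2*I/3) = ((1 + 2*I/3)*sin(1 + 2*I/3))/(245/36 - 13*I/18) = (8196/60701 + 6816*I/60701)*sin(1 + 2*I/3)

Final answer: (8196/60701 + 6816*I/60701)*sin(1 + 2*I/3)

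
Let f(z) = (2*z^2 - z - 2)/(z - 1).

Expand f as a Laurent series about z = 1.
Put w = z - (1), i.e. z = w + 1. The denominator is w, so it suffices to rewrite the numerator in powers of w.

P(z) = 2*z^2 - z - 2
P(w + 1) = -1 + 3*w + 2*w^2

Dividing each term by w:
  f = -1/w + 3 + 2*w

Substituting back w = z - 1:
  f(z) = -1/(z - 1) + 3 + 2*(z - 1)

The series is finite because the numerator is a polynomial; the negative powers form the principal part, and the coefficient of 1/(z - 1) gives Res(f, 1) = -1.

Final answer: -1/(z - 1) + 3 + 2*(z - 1)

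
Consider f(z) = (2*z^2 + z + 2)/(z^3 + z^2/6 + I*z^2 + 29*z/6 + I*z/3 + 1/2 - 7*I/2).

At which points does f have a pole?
{-1/2 + I, -3*I, 1/3 + I}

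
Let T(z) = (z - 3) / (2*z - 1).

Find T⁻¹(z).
Set w = T(z) = (z - 3) / (2*z - 1) and solve for z:
  w*(2*z - 1) = z - 3
  -w + z*(2*w - 1) + 3 = 0
  z*(2*w - 1) = w - 3
  z = (3 - w)/(1 - 2*w)
Renaming the variable, T⁻¹(z) = (-z + 3)/(-2*z + 1) = (z - 3)/(2*z - 1).
(Check: ad - bc = 5 ≠ 0, so T is invertible.)

Final answer: (z - 3)/(2*z - 1)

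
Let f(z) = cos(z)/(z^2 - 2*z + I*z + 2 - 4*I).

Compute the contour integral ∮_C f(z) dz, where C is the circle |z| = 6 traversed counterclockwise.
By the residue theorem, ∮_C f(z) dz = 2πi · (sum of the residues of f at the poles inside |z| = 6).

The denominator factors as (z - 2 - I)*(z + 2*I), so the singularities of f are simple poles at z = 2 + I, z = -2*I.
  |2 + I|² = 5 < 36 = 6², so this pole is inside the contour.
  |-2*I|² = 4 < 36 = 6², so this pole is inside the contour.

With P(z) = cos(z) and Q(z) = z^2 - 2*z + I*z + 2 - 4*I, each pole is simple, so Res(f, z₀) = P(z₀)/Q'(z₀) with Q'(z) = 2*z - 2 + I.
  Res(f, 2 + I) = P(2 + I)/Q'(2 + I) = (cos(2 + I))/(2 + 3*I) = (2/13 - 3*I/13)*cos(2 + I)
  Res(f, -2*I) = P(-2*I)/Q'(-2*I) = (cosh(2))/(-2 - 3*I) = (-2/13 + 3*I/13)*cosh(2)

Sum of residues inside C: (2/13 - 3*I/13)*cos(2 + I) + (-2/13 + 3*I/13)*cosh(2)
∮_C f(z) dz = 2πi · ((2/13 - 3*I/13)*cos(2 + I) + (-2/13 + 3*I/13)*cosh(2)) = pi*(-6/13 - 4*I/13)*cosh(2) + pi*(6/13 + 4*I/13)*cos(2 + I)

Final answer: pi*(-6/13 - 4*I/13)*cosh(2) + pi*(6/13 + 4*I/13)*cos(2 + I)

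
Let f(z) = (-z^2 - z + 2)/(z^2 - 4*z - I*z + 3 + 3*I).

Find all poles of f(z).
The singularities of f are the zeros of the denominator. Factoring,
  z^2 - 4*z - I*z + 3 + 3*I = (z - 1 - I)*(z - 3)
so the candidates are z = 1 + I, z = 3.

Check the numerator P(z) = -z^2 - z + 2 at each one:
  P(1 + I) = 1 - 3*I ≠ 0, so z = 1 + I is a (simple) pole.
  P(3) = -10 ≠ 0, so z = 3 is a (simple) pole.

Poles of f: {1 + I, 3}

Final answer: {1 + I, 3}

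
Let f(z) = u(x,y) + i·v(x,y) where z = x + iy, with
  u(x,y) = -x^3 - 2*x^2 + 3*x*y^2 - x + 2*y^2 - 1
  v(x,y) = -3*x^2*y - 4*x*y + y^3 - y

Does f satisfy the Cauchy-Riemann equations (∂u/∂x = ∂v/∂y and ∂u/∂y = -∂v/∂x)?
∂u/∂x = -3*x^2 - 4*x + 3*y^2 - 1
∂v/∂y = -3*x^2 - 4*x + 3*y^2 - 1
∂u/∂y = 6*x*y + 4*y
∂v/∂x = -6*x*y - 4*y
∂u/∂x = ∂v/∂y and ∂u/∂y = -∂v/∂x hold identically; f is analytic.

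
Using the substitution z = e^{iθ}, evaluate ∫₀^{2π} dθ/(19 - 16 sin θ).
Call the integral J. The integrand is 2π-periodic and we integrate over a full period, so shifting θ does not change the value (θ → θ + π/2 turns sin θ into cos θ; θ → θ + π flips the sign of the trig term). Hence
  J = ∫₀^{2π} dθ/(19 + 16 cos θ).
Put z = e^{iθ}: then cos θ = (z + 1/z)/2, dθ = dz/(iz), and z runs once counterclockwise around |z| = 1:
  J = ∮_{|z|=1} 1/(19 + 16*(z + 1/z)/2) · dz/(iz) = (2/i) ∮_{|z|=1} dz/(16*z^2 + 38*z + 16).
The roots of 16*z^2 + 38*z + 16 are z = (-19 ± sqrt(19^2 - 16^2))/16, with sqrt(105) = sqrt(105); their product is 1, so only z₊ = -19/16 + sqrt(105)/16 lies inside the unit circle (z₋ = -19/16 - sqrt(105)/16 lies outside).
z₊ is a simple zero of q(z) = 16*z^2 + 38*z + 16, so Res(1/q, z₊) = 1/q'(z₊) with q'(z) = 32*z + 38; and q'(z₊) = 16*(z₊ - z₋) = 2*sqrt(105).
Therefore J = (2/i) · 2πi · 1/(2*sqrt(105)) = 2*pi/(sqrt(105)) = 2*sqrt(105)*pi/105

Final answer: 2*sqrt(105)*pi/105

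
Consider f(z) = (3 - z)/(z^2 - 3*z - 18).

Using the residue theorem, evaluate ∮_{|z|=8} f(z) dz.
By the residue theorem, ∮_C f(z) dz = 2πi · (sum of the residues of f at the poles inside |z| = 8).

The denominator factors as (z - 6)*(z + 3), so the singularities of f are simple poles at z = 6, z = -3.
  |6|² = 36 < 64 = 8², so this pole is inside the contour.
  |-3|² = 9 < 64 = 8², so this pole is inside the contour.

With P(z) = 3 - z and Q(z) = z^2 - 3*z - 18, each pole is simple, so Res(f, z₀) = P(z₀)/Q'(z₀) with Q'(z) = 2*z - 3.
  Res(f, 6) = P(6)/Q'(6) = (-3)/(9) = -1/3
  Res(f, -3) = P(-3)/Q'(-3) = (6)/(-9) = -2/3

Sum of residues inside C: -1
∮_C f(z) dz = 2πi · (-1) = -2*I*pi

Final answer: -2*I*pi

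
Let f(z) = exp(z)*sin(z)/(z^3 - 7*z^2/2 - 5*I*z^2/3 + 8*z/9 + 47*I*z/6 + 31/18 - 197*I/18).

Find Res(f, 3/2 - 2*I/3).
Write f(z) = P(z)/Q(z) with P(z) = exp(z)*sin(z) and Q(z) = z^3 - 7*z^2/2 - 5*I*z^2/3 + 8*z/9 + 47*I*z/6 + 31/18 - 197*I/18.
The denominator factors as Q(z) = (z - 3 - I/3)*(z - 3/2 + 2*I/3)*(z + 1 - 2*I), so z = 3/2 - 2*I/3 is a simple zero of Q and P is analytic there; z = 3/2 - 2*I/3 is therefore a simple pole and
  Res(f, z₀) = P(z₀)/Q'(z₀).

Q'(z) = 3*z^2 - 7*z - 10*I*z/3 + 8/9 + 47*I/6, so Q'(3/2 - 2*I/3) = -77/12 + 3*I/2.
P(3/2 - 2*I/3) = exp(3/2 - 2*I/3)*sin(3/2 - 2*I/3).

Res(f, 3/2 - 2*I/3) = (exp(3/2 - 2*I/3)*sin(3/2 - 2*I/3))/(-77/12 + 3*I/2) = (-924/6253 - 216*I/6253)*exp(3/2 - 2*I/3)*sin(3/2 - 2*I/3)

Final answer: (-924/6253 - 216*I/6253)*exp(3/2 - 2*I/3)*sin(3/2 - 2*I/3)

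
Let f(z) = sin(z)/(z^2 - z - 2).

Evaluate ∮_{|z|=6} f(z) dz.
By the residue theorem, ∮_C f(z) dz = 2πi · (sum of the residues of f at the poles inside |z| = 6).

The denominator factors as (z + 1)*(z - 2), so the singularities of f are simple poles at z = -1, z = 2.
  |-1|² = 1 < 36 = 6², so this pole is inside the contour.
  |2|² = 4 < 36 = 6², so this pole is inside the contour.

With P(z) = sin(z) and Q(z) = z^2 - z - 2, each pole is simple, so Res(f, z₀) = P(z₀)/Q'(z₀) with Q'(z) = 2*z - 1.
  Res(f, -1) = P(-1)/Q'(-1) = (-sin(1))/(-3) = sin(1)/3
  Res(f, 2) = P(2)/Q'(2) = (sin(2))/(3) = sin(2)/3

Sum of residues inside C: sin(1)/3 + sin(2)/3
∮_C f(z) dz = 2πi · (sin(1)/3 + sin(2)/3) = 2*I*pi*sin(1)/3 + 2*I*pi*sin(2)/3

Final answer: 2*I*pi*sin(1)/3 + 2*I*pi*sin(2)/3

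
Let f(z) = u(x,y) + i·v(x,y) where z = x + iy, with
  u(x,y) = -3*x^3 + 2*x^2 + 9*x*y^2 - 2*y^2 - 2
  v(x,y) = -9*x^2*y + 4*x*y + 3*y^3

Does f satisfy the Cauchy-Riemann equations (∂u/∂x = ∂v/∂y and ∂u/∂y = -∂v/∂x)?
∂u/∂x = -9*x^2 + 4*x + 9*y^2
∂v/∂y = -9*x^2 + 4*x + 9*y^2
∂u/∂y = 18*x*y - 4*y
∂v/∂x = -18*x*y + 4*y
∂u/∂x = ∂v/∂y and ∂u/∂y = -∂v/∂x hold identically; f is analytic.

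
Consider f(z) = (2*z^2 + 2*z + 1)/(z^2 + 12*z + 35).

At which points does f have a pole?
The singularities of f are the zeros of the denominator. Factoring,
  z^2 + 12*z + 35 = (z + 7)*(z + 5)
so the candidates are z = -7, z = -5.

Check the numerator P(z) = 2*z^2 + 2*z + 1 at each one:
  P(-7) = 85 ≠ 0, so z = -7 is a (simple) pole.
  P(-5) = 41 ≠ 0, so z = -5 is a (simple) pole.

Poles of f: {-7, -5}

Final answer: {-7, -5}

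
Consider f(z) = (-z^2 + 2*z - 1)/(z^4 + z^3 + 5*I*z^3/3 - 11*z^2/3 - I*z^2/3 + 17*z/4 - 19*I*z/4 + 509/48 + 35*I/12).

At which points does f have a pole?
The singularities of f are the zeros of the denominator. Factoring,
  z^4 + z^3 + 5*I*z^3/3 - 11*z^2/3 - I*z^2/3 + 17*z/4 - 19*I*z/4 + 509/48 + 35*I/12 = (z - 3/2 - I)*(z + 3/2 + 2*I/3)*(z - 1 + 3*I/2)*(z + 2 + I/2)
so the candidates are z = 3/2 + I, z = -3/2 - 2*I/3, z = 1 - 3*I/2, z = -2 - I/2.

Check the numerator P(z) = -z^2 + 2*z - 1 at each one:
  P(3/2 + I) = 3/4 - I ≠ 0, so z = 3/2 + I is a (simple) pole.
  P(-3/2 - 2*I/3) = -209/36 - 10*I/3 ≠ 0, so z = -3/2 - 2*I/3 is a (simple) pole.
  P(1 - 3*I/2) = 9/4 ≠ 0, so z = 1 - 3*I/2 is a (simple) pole.
  P(-2 - I/2) = -35/4 - 3*I ≠ 0, so z = -2 - I/2 is a (simple) pole.

Poles of f: {-2 - I/2, -3/2 - 2*I/3, 1 - 3*I/2, 3/2 + I}

Final answer: {-2 - I/2, -3/2 - 2*I/3, 1 - 3*I/2, 3/2 + I}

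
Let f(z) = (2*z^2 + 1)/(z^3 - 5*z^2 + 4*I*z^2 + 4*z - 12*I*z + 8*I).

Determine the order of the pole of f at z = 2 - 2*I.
Factor the denominator:
  z^3 - 5*z^2 + 4*I*z^2 + 4*z - 12*I*z + 8*I = (z - 2 + 2*I)^2*(z - 1)

The numerator P(z) = 2*z^2 + 1 has P(2 - 2*I) = 1 - 16*I ≠ 0, so no factor of (z - 2 + 2*I) cancels.
Near z = 2 - 2*I we can therefore write f(z) = g(z)/(z - 2 + 2*I)^2 with g analytic at 2 - 2*I and g(2 - 2*I) ≠ 0 (g is the numerator divided by the remaining denominator factors).

Hence z = 2 - 2*I is a pole of order 2.

Final answer: 2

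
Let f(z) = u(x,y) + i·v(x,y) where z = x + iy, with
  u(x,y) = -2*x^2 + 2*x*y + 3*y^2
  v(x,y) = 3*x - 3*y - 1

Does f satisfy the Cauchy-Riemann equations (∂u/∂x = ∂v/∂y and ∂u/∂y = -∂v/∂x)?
∂u/∂x = -4*x + 2*y
∂v/∂y = -3
∂u/∂y = 2*x + 6*y
∂v/∂x = 3
∂u/∂x ≠ ∂v/∂y and ∂u/∂y ≠ -∂v/∂x; the Cauchy-Riemann equations are not satisfied, so f is not analytic.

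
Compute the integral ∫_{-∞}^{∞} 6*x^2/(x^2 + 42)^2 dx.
Let f(z) = 6*z^2/(z^2 + 42)^2. The denominator has no real zeros and deg Q - deg P = 2 ≥ 2, so the integral of f over the upper semicircle |z| = R tends to 0 as R → ∞. Closing the contour in the upper half-plane,
  ∫_{-∞}^{∞} f(x) dx = 2πi · Σ Res(f, z_k)  over the poles with Im z_k > 0.

Zeros of the denominator: z^2 + 42 = 0 gives z = ±sqrt(42)*I.
Upper half-plane: z = sqrt(42)*I (a pole of order 2).

Write f(z) = g(z)/(z - sqrt(42)*I)^2 with g(z) = 6*z^2/(z + sqrt(42)*I)^2. For a double pole, Res(f, z₀) = g'(z₀):
  g'(z) = 12*sqrt(42)*I*z/(z + sqrt(42)*I)^3
  Res(f, sqrt(42)*I) = g'(sqrt(42)*I) = -sqrt(42)*I/28

∫_{-∞}^{∞} f(x) dx = 2πi · (-sqrt(42)*I/28) = sqrt(42)*pi/14

Final answer: sqrt(42)*pi/14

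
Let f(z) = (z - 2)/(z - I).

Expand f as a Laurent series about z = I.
(-2 + I)/(z - I) + 1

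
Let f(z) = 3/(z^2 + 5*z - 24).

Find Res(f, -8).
Write f(z) = P(z)/Q(z) with P(z) = 3 and Q(z) = z^2 + 5*z - 24.
The denominator factors as Q(z) = (z + 8)*(z - 3), so z = -8 is a simple zero of Q and P is analytic there; z = -8 is therefore a simple pole and
  Res(f, z₀) = P(z₀)/Q'(z₀).

Q'(z) = 2*z + 5, so Q'(-8) = -11.
P(-8) = 3.

Res(f, -8) = (3)/(-11) = -3/11

Final answer: -3/11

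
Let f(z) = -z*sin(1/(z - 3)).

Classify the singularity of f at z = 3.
Let u = z - 3. Then
  sin(1/u) = Σ_{k≥0} (-1)^k (1)^(2k+1)/((2k+1)!·u^(2k+1)) = 1/u - 1/(6*u^3) + 1/(120*u^5) + ...
which has infinitely many negative powers of u, so sin(1/(z - 3)) has an essential singularity at z = 3.
The extra factor z is a nonzero polynomial; if the product had at most a pole at z = 3, dividing by that polynomial would leave sin(1/(z - 3)) with at most a pole too — contradiction. (Equivalently, the product's Laurent series still has infinitely many negative powers.)
So the singularity is essential.

Final answer: essential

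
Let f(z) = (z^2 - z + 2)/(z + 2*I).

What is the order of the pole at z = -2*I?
Factor the denominator:
  z + 2*I = (z + 2*I)

The numerator P(z) = z^2 - z + 2 has P(-2*I) = -2 + 2*I ≠ 0, so no factor of (z + 2*I) cancels.
Near z = -2*I we can therefore write f(z) = g(z)/(z + 2*I) with g analytic at -2*I and g(-2*I) ≠ 0 (g is just the numerator).

Hence z = -2*I is a pole of order 1.

Final answer: 1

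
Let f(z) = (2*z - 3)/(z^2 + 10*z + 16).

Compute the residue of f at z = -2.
Write f(z) = P(z)/Q(z) with P(z) = 2*z - 3 and Q(z) = z^2 + 10*z + 16.
The denominator factors as Q(z) = (z + 8)*(z + 2), so z = -2 is a simple zero of Q and P is analytic there; z = -2 is therefore a simple pole and
  Res(f, z₀) = P(z₀)/Q'(z₀).

Q'(z) = 2*z + 10, so Q'(-2) = 6.
P(-2) = -7.

Res(f, -2) = (-7)/(6) = -7/6

Final answer: -7/6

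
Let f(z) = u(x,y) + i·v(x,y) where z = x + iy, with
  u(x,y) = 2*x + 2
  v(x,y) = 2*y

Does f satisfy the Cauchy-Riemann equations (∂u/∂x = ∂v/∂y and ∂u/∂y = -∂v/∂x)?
∂u/∂x = 2
∂v/∂y = 2
∂u/∂y = 0
∂v/∂x = 0
∂u/∂x = ∂v/∂y and ∂u/∂y = -∂v/∂x hold identically; f is analytic.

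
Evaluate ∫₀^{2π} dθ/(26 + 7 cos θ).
2*sqrt(627)*pi/627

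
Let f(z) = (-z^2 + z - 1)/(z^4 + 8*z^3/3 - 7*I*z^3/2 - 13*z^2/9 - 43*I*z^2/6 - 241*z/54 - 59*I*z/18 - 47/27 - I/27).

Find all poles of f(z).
The singularities of f are the zeros of the denominator. Factoring,
  z^4 + 8*z^3/3 - 7*I*z^3/2 - 13*z^2/9 - 43*I*z^2/6 - 241*z/54 - 59*I*z/18 - 47/27 - I/27 = (z + 1 - I)*(z + 1/3 - 3*I/2)*(z + 2/3 - I)*(z + 2/3)
so the candidates are z = -1 + I, z = -1/3 + 3*I/2, z = -2/3 + I, z = -2/3.

Check the numerator P(z) = -z^2 + z - 1 at each one:
  P(-1 + I) = -2 + 3*I ≠ 0, so z = -1 + I is a (simple) pole.
  P(-1/3 + 3*I/2) = 29/36 + 5*I/2 ≠ 0, so z = -1/3 + 3*I/2 is a (simple) pole.
  P(-2/3 + I) = -10/9 + 7*I/3 ≠ 0, so z = -2/3 + I is a (simple) pole.
  P(-2/3) = -19/9 ≠ 0, so z = -2/3 is a (simple) pole.

Poles of f: {-1 + I, -2/3, -2/3 + I, -1/3 + 3*I/2}

Final answer: {-1 + I, -2/3, -2/3 + I, -1/3 + 3*I/2}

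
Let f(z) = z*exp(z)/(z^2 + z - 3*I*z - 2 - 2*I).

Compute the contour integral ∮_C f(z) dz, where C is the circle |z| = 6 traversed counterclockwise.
By the residue theorem, ∮_C f(z) dz = 2πi · (sum of the residues of f at the poles inside |z| = 6).

The denominator factors as (z + 1 - I)*(z - 2*I), so the singularities of f are simple poles at z = -1 + I, z = 2*I.
  |-1 + I|² = 2 < 36 = 6², so this pole is inside the contour.
  |2*I|² = 4 < 36 = 6², so this pole is inside the contour.

With P(z) = z*exp(z) and Q(z) = z^2 + z - 3*I*z - 2 - 2*I, each pole is simple, so Res(f, z₀) = P(z₀)/Q'(z₀) with Q'(z) = 2*z + 1 - 3*I.
  Res(f, -1 + I) = P(-1 + I)/Q'(-1 + I) = ((-1 + I)*exp(-1 + I))/(-1 - I) = -I*exp(-1 + I)
  Res(f, 2*I) = P(2*I)/Q'(2*I) = (2*I*exp(2*I))/(1 + I) = (1 + I)*exp(2*I)

Sum of residues inside C: -I*exp(-1 + I) + (1 + I)*exp(2*I)
∮_C f(z) dz = 2πi · (-I*exp(-1 + I) + (1 + I)*exp(2*I)) = pi*(-2 + 2*I)*exp(2*I) + 2*pi*exp(-1 + I)

Final answer: pi*(-2 + 2*I)*exp(2*I) + 2*pi*exp(-1 + I)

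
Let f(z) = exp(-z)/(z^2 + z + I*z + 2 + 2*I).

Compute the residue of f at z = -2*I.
Write f(z) = P(z)/Q(z) with P(z) = exp(-z) and Q(z) = z^2 + z + I*z + 2 + 2*I.
The denominator factors as Q(z) = (z + 1 - I)*(z + 2*I), so z = -2*I is a simple zero of Q and P is analytic there; z = -2*I is therefore a simple pole and
  Res(f, z₀) = P(z₀)/Q'(z₀).

Q'(z) = 2*z + 1 + I, so Q'(-2*I) = 1 - 3*I.
P(-2*I) = exp(2*I).

Res(f, -2*I) = (exp(2*I))/(1 - 3*I) = (1/10 + 3*I/10)*exp(2*I)

Final answer: (1/10 + 3*I/10)*exp(2*I)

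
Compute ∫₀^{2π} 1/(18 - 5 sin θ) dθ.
2*sqrt(299)*pi/299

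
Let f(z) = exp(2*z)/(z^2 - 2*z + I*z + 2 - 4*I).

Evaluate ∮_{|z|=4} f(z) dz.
By the residue theorem, ∮_C f(z) dz = 2πi · (sum of the residues of f at the poles inside |z| = 4).

The denominator factors as (z + 2*I)*(z - 2 - I), so the singularities of f are simple poles at z = -2*I, z = 2 + I.
  |-2*I|² = 4 < 16 = 4², so this pole is inside the contour.
  |2 + I|² = 5 < 16 = 4², so this pole is inside the contour.

With P(z) = exp(2*z) and Q(z) = z^2 - 2*z + I*z + 2 - 4*I, each pole is simple, so Res(f, z₀) = P(z₀)/Q'(z₀) with Q'(z) = 2*z - 2 + I.
  Res(f, -2*I) = P(-2*I)/Q'(-2*I) = (exp(-4*I))/(-2 - 3*I) = (-2/13 + 3*I/13)*exp(-4*I)
  Res(f, 2 + I) = P(2 + I)/Q'(2 + I) = (exp(4 + 2*I))/(2 + 3*I) = (2/13 - 3*I/13)*exp(4 + 2*I)

Sum of residues inside C: (-2/13 + 3*I/13)*exp(-4*I) + (2/13 - 3*I/13)*exp(4 + 2*I)
∮_C f(z) dz = 2πi · ((-2/13 + 3*I/13)*exp(-4*I) + (2/13 - 3*I/13)*exp(4 + 2*I)) = pi*(-6/13 - 4*I/13)*exp(-4*I) + pi*(6/13 + 4*I/13)*exp(4 + 2*I)

Final answer: pi*(-6/13 - 4*I/13)*exp(-4*I) + pi*(6/13 + 4*I/13)*exp(4 + 2*I)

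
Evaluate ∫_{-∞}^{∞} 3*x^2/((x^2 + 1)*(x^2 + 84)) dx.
3*pi*(-1 + 2*sqrt(21))/83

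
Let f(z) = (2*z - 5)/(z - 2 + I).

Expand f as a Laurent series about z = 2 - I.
Put w = z - (2 - I), i.e. z = w + 2 - I. The denominator is w, so it suffices to rewrite the numerator in powers of w.

P(z) = 2*z - 5
P(w + 2 - I) = -1 - 2*I + 2*w

Dividing each term by w:
  f = (-1 - 2*I)/w + 2

Substituting back w = z - 2 + I:
  f(z) = (-1 - 2*I)/(z - 2 + I) + 2

The series is finite because the numerator is a polynomial; the negative powers form the principal part, and the coefficient of 1/(z - 2 + I) gives Res(f, 2 - I) = -1 - 2*I.

Final answer: (-1 - 2*I)/(z - 2 + I) + 2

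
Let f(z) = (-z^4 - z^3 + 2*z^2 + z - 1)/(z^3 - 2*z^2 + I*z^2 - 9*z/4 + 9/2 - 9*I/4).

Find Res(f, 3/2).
Write f(z) = P(z)/Q(z) with P(z) = -z^4 - z^3 + 2*z^2 + z - 1 and Q(z) = z^3 - 2*z^2 + I*z^2 - 9*z/4 + 9/2 - 9*I/4.
The denominator factors as Q(z) = (z + 3/2)*(z - 2 + I)*(z - 3/2), so z = 3/2 is a simple zero of Q and P is analytic there; z = 3/2 is therefore a simple pole and
  Res(f, z₀) = P(z₀)/Q'(z₀).

Q'(z) = 3*z^2 - 4*z + 2*I*z - 9/4, so Q'(3/2) = -3/2 + 3*I.
P(3/2) = -55/16.

Res(f, 3/2) = (-55/16)/(-3/2 + 3*I) = 11/24 + 11*I/12

Final answer: 11/24 + 11*I/12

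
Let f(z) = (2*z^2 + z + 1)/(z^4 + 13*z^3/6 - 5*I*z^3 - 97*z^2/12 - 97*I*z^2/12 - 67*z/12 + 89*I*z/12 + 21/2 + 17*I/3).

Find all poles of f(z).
The singularities of f are the zeros of the denominator. Factoring,
  z^4 + 13*z^3/6 - 5*I*z^3 - 97*z^2/12 - 97*I*z^2/12 - 67*z/12 + 89*I*z/12 + 21/2 + 17*I/3 = (z + 2 - 3*I/2)*(z + 3/2 - I/2)*(z - 1)*(z - 1/3 - 3*I)
so the candidates are z = -2 + 3*I/2, z = -3/2 + I/2, z = 1, z = 1/3 + 3*I.

Check the numerator P(z) = 2*z^2 + z + 1 at each one:
  P(-2 + 3*I/2) = 5/2 - 21*I/2 ≠ 0, so z = -2 + 3*I/2 is a (simple) pole.
  P(-3/2 + I/2) = 7/2 - 5*I/2 ≠ 0, so z = -3/2 + I/2 is a (simple) pole.
  P(1) = 4 ≠ 0, so z = 1 is a (simple) pole.
  P(1/3 + 3*I) = -148/9 + 7*I ≠ 0, so z = 1/3 + 3*I is a (simple) pole.

Poles of f: {-2 + 3*I/2, -3/2 + I/2, 1/3 + 3*I, 1}

Final answer: {-2 + 3*I/2, -3/2 + I/2, 1/3 + 3*I, 1}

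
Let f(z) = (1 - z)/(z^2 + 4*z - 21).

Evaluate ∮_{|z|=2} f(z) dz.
By the residue theorem, ∮_C f(z) dz = 2πi · (sum of the residues of f at the poles inside |z| = 2).

The denominator factors as (z + 7)*(z - 3), so the singularities of f are simple poles at z = -7, z = 3.
  |-7|² = 49 > 4 = 2², so this pole is outside the contour.
  |3|² = 9 > 4 = 2², so this pole is outside the contour.

No pole lies inside the contour, so f is analytic on and inside C and the integral is 0 (Cauchy's theorem).

Final answer: 0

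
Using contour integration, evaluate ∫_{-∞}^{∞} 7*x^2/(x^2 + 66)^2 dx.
Let f(z) = 7*z^2/(z^2 + 66)^2. The denominator has no real zeros and deg Q - deg P = 2 ≥ 2, so the integral of f over the upper semicircle |z| = R tends to 0 as R → ∞. Closing the contour in the upper half-plane,
  ∫_{-∞}^{∞} f(x) dx = 2πi · Σ Res(f, z_k)  over the poles with Im z_k > 0.

Zeros of the denominator: z^2 + 66 = 0 gives z = ±sqrt(66)*I.
Upper half-plane: z = sqrt(66)*I (a pole of order 2).

Write f(z) = g(z)/(z - sqrt(66)*I)^2 with g(z) = 7*z^2/(z + sqrt(66)*I)^2. For a double pole, Res(f, z₀) = g'(z₀):
  g'(z) = 14*sqrt(66)*I*z/(z + sqrt(66)*I)^3
  Res(f, sqrt(66)*I) = g'(sqrt(66)*I) = -7*sqrt(66)*I/264

∫_{-∞}^{∞} f(x) dx = 2πi · (-7*sqrt(66)*I/264) = 7*sqrt(66)*pi/132

Final answer: 7*sqrt(66)*pi/132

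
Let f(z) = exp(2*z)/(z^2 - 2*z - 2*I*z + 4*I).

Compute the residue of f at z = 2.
(1/4 + I/4)*exp(4)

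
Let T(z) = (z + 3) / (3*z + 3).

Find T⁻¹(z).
(-3*z + 3)/(3*z - 1)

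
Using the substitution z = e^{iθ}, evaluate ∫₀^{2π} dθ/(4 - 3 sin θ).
Call the integral J. The integrand is 2π-periodic and we integrate over a full period, so shifting θ does not change the value (θ → θ + π/2 turns sin θ into cos θ; θ → θ + π flips the sign of the trig term). Hence
  J = ∫₀^{2π} dθ/(4 + 3 cos θ).
Put z = e^{iθ}: then cos θ = (z + 1/z)/2, dθ = dz/(iz), and z runs once counterclockwise around |z| = 1:
  J = ∮_{|z|=1} 1/(4 + 3*(z + 1/z)/2) · dz/(iz) = (2/i) ∮_{|z|=1} dz/(3*z^2 + 8*z + 3).
The roots of 3*z^2 + 8*z + 3 are z = (-4 ± sqrt(4^2 - 3^2))/3, with sqrt(7) = sqrt(7); their product is 1, so only z₊ = -4/3 + sqrt(7)/3 lies inside the unit circle (z₋ = -4/3 - sqrt(7)/3 lies outside).
z₊ is a simple zero of q(z) = 3*z^2 + 8*z + 3, so Res(1/q, z₊) = 1/q'(z₊) with q'(z) = 6*z + 8; and q'(z₊) = 3*(z₊ - z₋) = 2*sqrt(7).
Therefore J = (2/i) · 2πi · 1/(2*sqrt(7)) = 2*pi/(sqrt(7)) = 2*sqrt(7)*pi/7

Final answer: 2*sqrt(7)*pi/7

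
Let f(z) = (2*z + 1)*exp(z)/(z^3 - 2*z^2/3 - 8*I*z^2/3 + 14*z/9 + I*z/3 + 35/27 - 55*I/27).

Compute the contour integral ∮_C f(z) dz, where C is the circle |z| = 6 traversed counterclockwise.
By the residue theorem, ∮_C f(z) dz = 2πi · (sum of the residues of f at the poles inside |z| = 6).

The denominator factors as (z - 2/3 - 3*I)*(z + 1/3 - 2*I/3)*(z - 1/3 + I), so the singularities of f are simple poles at z = 2/3 + 3*I, z = -1/3 + 2*I/3, z = 1/3 - I.
  |2/3 + 3*I|² = 85/9 < 36 = 6², so this pole is inside the contour.
  |-1/3 + 2*I/3|² = 5/9 < 36 = 6², so this pole is inside the contour.
  |1/3 - I|² = 10/9 < 36 = 6², so this pole is inside the contour.

With P(z) = (2*z + 1)*exp(z) and Q(z) = z^3 - 2*z^2/3 - 8*I*z^2/3 + 14*z/9 + I*z/3 + 35/27 - 55*I/27, each pole is simple, so Res(f, z₀) = P(z₀)/Q'(z₀) with Q'(z) = 3*z^2 - 4*z/3 - 16*I*z/3 + 14/9 + I/3.
  Res(f, 2/3 + 3*I) = P(2/3 + 3*I)/Q'(2/3 + 3*I) = ((7/3 + 6*I)*exp(2/3 + 3*I))/(-9 + 43*I/9) = (621/8410 - 5277*I/8410)*exp(2/3 + 3*I)
  Res(f, -1/3 + 2*I/3) = P(-1/3 + 2*I/3)/Q'(-1/3 + 2*I/3) = ((1/3 + 4*I/3)*exp(-1/3 + 2*I/3))/(41/9 - I/9) = (111/1682 + 495*I/1682)*exp(-1/3 + 2*I/3)
  Res(f, 1/3 - I) = P(1/3 - I)/Q'(1/3 - I) = ((5/3 - 2*I)*exp(1/3 - I))/(-62/9 - 19*I/9) = (-588/4205 + 1401*I/4205)*exp(1/3 - I)

Sum of residues inside C: (111/1682 + 495*I/1682)*exp(-1/3 + 2*I/3) + (-588/4205 + 1401*I/4205)*exp(1/3 - I) + (621/8410 - 5277*I/8410)*exp(2/3 + 3*I)
∮_C f(z) dz = 2πi · ((111/1682 + 495*I/1682)*exp(-1/3 + 2*I/3) + (-588/4205 + 1401*I/4205)*exp(1/3 - I) + (621/8410 - 5277*I/8410)*exp(2/3 + 3*I)) = pi*(-495/841 + 111*I/841)*exp(-1/3 + 2*I/3) + pi*(5277/4205 + 621*I/4205)*exp(2/3 + 3*I) + pi*(-2802/4205 - 1176*I/4205)*exp(1/3 - I)

Final answer: pi*(-495/841 + 111*I/841)*exp(-1/3 + 2*I/3) + pi*(5277/4205 + 621*I/4205)*exp(2/3 + 3*I) + pi*(-2802/4205 - 1176*I/4205)*exp(1/3 - I)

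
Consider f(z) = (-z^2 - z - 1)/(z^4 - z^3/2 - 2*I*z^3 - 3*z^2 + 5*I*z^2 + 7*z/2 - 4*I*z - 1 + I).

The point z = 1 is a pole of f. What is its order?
Factor the denominator:
  z^4 - z^3/2 - 2*I*z^3 - 3*z^2 + 5*I*z^2 + 7*z/2 - 4*I*z - 1 + I = (z - 1)^2*(z - 1/2)*(z + 2 - 2*I)

The numerator P(z) = -z^2 - z - 1 has P(1) = -3 ≠ 0, so no factor of (z - 1) cancels.
Near z = 1 we can therefore write f(z) = g(z)/(z - 1)^2 with g analytic at 1 and g(1) ≠ 0 (g is the numerator divided by the remaining denominator factors).

Hence z = 1 is a pole of order 2.

Final answer: 2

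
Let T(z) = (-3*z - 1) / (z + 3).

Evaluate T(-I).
Substitute z = -I:
  numerator:   -3*(-I) - 1 = -1 + 3*I
  denominator: (-I) + 3 = 3 - I
T(-I) = (-1 + 3*I)/(3 - I); multiplying numerator and denominator by the conjugate 3 + I gives (-6 + 8*I)/10 = -3/5 + 4*I/5

Final answer: -3/5 + 4*I/5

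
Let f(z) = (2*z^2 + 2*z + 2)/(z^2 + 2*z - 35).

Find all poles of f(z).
The singularities of f are the zeros of the denominator. Factoring,
  z^2 + 2*z - 35 = (z - 5)*(z + 7)
so the candidates are z = 5, z = -7.

Check the numerator P(z) = 2*z^2 + 2*z + 2 at each one:
  P(5) = 62 ≠ 0, so z = 5 is a (simple) pole.
  P(-7) = 86 ≠ 0, so z = -7 is a (simple) pole.

Poles of f: {-7, 5}

Final answer: {-7, 5}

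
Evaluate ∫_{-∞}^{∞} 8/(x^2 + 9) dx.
Let f(z) = 8/(z^2 + 9). The denominator has no real zeros and deg Q - deg P = 2 ≥ 2, so the integral of f over the upper semicircle |z| = R tends to 0 as R → ∞. Closing the contour in the upper half-plane,
  ∫_{-∞}^{∞} f(x) dx = 2πi · Σ Res(f, z_k)  over the poles with Im z_k > 0.

Zeros of the denominator: z^2 + 9 = 0 gives z = ±3*I.
Upper half-plane: z = 3*I (simple).

Each pole is a simple zero of Q(z) = z^2 + 9, so Res(f, z₀) = P(z₀)/Q'(z₀) with P(z) = 8, Q'(z) = 2*z:
  Res(f, 3*I) = (8)/(6*I) = -4*I/3

∫_{-∞}^{∞} f(x) dx = 2πi · (-4*I/3) = 8*pi/3

Final answer: 8*pi/3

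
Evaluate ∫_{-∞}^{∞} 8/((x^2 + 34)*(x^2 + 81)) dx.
Let f(z) = 8/((z^2 + 34)*(z^2 + 81)). The denominator has no real zeros and deg Q - deg P = 4 ≥ 2, so the integral of f over the upper semicircle |z| = R tends to 0 as R → ∞. Closing the contour in the upper half-plane,
  ∫_{-∞}^{∞} f(x) dx = 2πi · Σ Res(f, z_k)  over the poles with Im z_k > 0.

Zeros of the denominator: z^2 + 81 = 0 gives z = ±9*I; z^2 + 34 = 0 gives z = ±sqrt(34)*I.
Upper half-plane: z = 9*I, z = sqrt(34)*I (simple).

Each pole is a simple zero of Q(z) = z^4 + 115*z^2 + 2754, so Res(f, z₀) = P(z₀)/Q'(z₀) with P(z) = 8, Q'(z) = 4*z^3 + 230*z:
  Res(f, 9*I) = (8)/(-846*I) = 4*I/423
  Res(f, sqrt(34)*I) = (8)/(94*sqrt(34)*I) = -2*sqrt(34)*I/799

Sum of residues: 2*I*(34 - 9*sqrt(34))/7191
∫_{-∞}^{∞} f(x) dx = 2πi · (2*I*(34 - 9*sqrt(34))/7191) = 4*pi*(-34 + 9*sqrt(34))/7191

Final answer: 4*pi*(-34 + 9*sqrt(34))/7191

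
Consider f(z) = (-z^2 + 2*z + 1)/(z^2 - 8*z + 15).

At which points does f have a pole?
The singularities of f are the zeros of the denominator. Factoring,
  z^2 - 8*z + 15 = (z - 3)*(z - 5)
so the candidates are z = 3, z = 5.

Check the numerator P(z) = -z^2 + 2*z + 1 at each one:
  P(3) = -2 ≠ 0, so z = 3 is a (simple) pole.
  P(5) = -14 ≠ 0, so z = 5 is a (simple) pole.

Poles of f: {3, 5}

Final answer: {3, 5}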